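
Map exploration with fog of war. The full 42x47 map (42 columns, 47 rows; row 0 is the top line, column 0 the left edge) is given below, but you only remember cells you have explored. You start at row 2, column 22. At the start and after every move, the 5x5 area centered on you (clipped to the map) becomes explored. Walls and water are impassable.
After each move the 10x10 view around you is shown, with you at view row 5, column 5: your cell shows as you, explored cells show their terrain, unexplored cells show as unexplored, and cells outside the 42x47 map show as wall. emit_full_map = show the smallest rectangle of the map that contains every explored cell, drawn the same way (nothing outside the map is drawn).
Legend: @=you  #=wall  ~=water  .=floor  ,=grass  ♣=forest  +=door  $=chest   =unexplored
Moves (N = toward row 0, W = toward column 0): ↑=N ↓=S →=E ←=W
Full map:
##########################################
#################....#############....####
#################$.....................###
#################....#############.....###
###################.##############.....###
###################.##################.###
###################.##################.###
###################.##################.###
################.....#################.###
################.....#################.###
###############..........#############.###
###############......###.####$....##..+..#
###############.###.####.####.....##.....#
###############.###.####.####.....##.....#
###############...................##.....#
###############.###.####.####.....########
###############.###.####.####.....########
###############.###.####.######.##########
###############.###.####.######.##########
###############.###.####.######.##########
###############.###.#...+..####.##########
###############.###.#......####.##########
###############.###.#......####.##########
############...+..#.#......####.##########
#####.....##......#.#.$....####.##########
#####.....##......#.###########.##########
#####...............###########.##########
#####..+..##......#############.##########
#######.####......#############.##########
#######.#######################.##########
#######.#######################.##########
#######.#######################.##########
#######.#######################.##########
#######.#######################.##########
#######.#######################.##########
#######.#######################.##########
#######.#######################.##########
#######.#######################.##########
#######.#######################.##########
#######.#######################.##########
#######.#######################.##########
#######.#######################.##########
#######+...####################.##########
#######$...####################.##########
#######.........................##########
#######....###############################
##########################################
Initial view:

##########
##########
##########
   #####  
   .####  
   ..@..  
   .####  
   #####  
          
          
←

##########
##########
##########
   ###### 
   ..#### 
   ..@... 
   ..#### 
   .##### 
          
          

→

##########
##########
##########
  ######  
  ..####  
  ...@..  
  ..####  
  .#####  
          
          

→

##########
##########
##########
 #######  
 ..#####  
 ....@..  
 ..#####  
 .######  
          
          

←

##########
##########
##########
  ####### 
  ..##### 
  ...@... 
  ..##### 
  .###### 
          
          

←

##########
##########
##########
   #######
   ..#####
   ..@....
   ..#####
   .######
          
          

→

##########
##########
##########
  ####### 
  ..##### 
  ...@... 
  ..##### 
  .###### 
          
          

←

##########
##########
##########
   #######
   ..#####
   ..@....
   ..#####
   .######
          
          


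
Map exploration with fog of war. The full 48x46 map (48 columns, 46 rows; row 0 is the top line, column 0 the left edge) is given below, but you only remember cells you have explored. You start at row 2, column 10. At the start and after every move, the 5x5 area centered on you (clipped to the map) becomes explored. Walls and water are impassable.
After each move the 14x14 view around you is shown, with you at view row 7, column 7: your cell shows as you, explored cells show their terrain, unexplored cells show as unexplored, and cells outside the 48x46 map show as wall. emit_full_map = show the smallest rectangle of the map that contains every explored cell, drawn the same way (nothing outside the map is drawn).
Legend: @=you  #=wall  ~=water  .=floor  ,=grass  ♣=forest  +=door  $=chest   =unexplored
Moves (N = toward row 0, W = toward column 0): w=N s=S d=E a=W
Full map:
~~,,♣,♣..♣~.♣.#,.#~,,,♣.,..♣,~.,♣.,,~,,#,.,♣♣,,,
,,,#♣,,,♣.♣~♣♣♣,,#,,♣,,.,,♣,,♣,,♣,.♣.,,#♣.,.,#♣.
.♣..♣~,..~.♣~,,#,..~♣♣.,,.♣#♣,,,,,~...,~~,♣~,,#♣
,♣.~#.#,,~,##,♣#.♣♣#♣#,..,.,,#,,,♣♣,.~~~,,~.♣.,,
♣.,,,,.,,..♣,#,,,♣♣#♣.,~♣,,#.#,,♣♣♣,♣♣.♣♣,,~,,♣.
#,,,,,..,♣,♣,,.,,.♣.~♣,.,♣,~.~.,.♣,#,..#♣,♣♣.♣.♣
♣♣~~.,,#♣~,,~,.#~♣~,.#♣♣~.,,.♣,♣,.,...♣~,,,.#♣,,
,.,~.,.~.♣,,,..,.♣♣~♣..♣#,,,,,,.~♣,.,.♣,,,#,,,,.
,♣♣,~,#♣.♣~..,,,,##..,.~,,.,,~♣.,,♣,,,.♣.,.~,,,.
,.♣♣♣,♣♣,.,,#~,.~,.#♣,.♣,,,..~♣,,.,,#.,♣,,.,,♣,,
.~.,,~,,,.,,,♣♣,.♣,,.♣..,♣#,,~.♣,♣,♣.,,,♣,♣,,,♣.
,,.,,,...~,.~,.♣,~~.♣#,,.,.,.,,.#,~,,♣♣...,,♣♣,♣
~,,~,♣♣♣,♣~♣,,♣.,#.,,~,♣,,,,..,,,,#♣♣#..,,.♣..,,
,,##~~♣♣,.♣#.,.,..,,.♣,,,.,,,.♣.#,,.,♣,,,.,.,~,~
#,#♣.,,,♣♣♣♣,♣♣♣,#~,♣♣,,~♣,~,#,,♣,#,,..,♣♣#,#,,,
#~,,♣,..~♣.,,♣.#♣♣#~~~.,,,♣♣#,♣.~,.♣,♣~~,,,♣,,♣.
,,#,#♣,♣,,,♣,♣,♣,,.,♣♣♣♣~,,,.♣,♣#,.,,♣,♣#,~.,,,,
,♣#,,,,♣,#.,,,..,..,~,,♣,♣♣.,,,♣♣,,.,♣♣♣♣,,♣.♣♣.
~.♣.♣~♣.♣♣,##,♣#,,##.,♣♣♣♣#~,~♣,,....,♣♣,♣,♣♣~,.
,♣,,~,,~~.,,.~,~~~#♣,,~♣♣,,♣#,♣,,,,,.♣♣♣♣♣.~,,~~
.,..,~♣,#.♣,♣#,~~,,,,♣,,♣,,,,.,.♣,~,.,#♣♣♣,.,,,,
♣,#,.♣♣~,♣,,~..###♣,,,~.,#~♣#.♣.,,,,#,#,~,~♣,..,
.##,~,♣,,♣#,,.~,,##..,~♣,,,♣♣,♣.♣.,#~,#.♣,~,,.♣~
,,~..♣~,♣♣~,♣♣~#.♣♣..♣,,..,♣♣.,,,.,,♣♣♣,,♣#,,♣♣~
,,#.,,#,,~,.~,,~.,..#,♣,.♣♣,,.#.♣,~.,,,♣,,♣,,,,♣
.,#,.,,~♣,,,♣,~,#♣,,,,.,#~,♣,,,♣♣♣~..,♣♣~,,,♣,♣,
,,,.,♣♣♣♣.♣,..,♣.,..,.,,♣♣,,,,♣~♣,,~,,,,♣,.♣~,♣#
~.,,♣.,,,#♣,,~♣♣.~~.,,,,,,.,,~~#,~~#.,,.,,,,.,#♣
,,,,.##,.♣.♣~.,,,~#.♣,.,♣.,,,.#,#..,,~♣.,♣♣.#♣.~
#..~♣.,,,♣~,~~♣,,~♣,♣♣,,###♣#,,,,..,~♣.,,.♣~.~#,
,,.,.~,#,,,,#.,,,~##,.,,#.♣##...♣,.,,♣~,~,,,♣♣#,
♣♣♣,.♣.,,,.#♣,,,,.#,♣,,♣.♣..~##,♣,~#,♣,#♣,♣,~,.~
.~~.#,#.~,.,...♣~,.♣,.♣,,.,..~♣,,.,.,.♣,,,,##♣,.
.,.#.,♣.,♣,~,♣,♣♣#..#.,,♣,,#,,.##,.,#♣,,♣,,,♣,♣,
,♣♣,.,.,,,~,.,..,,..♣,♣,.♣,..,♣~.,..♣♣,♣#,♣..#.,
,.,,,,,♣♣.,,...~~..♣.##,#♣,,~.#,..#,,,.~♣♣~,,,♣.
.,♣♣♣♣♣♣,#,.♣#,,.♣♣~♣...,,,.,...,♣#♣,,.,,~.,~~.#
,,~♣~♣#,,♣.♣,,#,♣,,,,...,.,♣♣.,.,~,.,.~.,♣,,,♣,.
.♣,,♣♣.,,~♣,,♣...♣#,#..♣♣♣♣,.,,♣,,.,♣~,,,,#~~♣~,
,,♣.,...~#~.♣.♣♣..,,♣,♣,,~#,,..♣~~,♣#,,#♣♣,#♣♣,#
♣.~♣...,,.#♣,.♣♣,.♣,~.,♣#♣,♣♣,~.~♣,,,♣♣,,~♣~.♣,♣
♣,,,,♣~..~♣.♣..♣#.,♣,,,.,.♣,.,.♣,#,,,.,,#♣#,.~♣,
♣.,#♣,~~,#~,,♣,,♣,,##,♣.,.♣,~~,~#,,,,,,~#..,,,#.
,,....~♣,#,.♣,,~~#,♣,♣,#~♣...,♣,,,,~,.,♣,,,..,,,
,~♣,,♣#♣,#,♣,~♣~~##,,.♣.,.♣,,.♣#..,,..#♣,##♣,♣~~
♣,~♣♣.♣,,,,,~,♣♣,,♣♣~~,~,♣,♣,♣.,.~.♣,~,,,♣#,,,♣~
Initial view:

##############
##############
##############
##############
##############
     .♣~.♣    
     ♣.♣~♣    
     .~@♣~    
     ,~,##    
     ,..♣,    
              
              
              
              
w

##############
##############
##############
##############
##############
##############
     .♣~.♣    
     ♣.@~♣    
     .~.♣~    
     ,~,##    
     ,..♣,    
              
              
              

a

##############
##############
##############
##############
##############
##############
     ..♣~.♣   
     ,♣@♣~♣   
     ..~.♣~   
     ,,~,##   
      ,..♣,   
              
              
              

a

##############
##############
##############
##############
##############
##############
     ♣..♣~.♣  
     ,,@.♣~♣  
     ,..~.♣~  
     #,,~,##  
       ,..♣,  
              
              
              

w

##############
##############
##############
##############
##############
##############
##############
     ♣.@♣~.♣  
     ,,♣.♣~♣  
     ,..~.♣~  
     #,,~,##  
       ,..♣,  
              
              

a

##############
##############
##############
##############
##############
##############
##############
     ,♣@.♣~.♣ 
     ,,,♣.♣~♣ 
     ~,..~.♣~ 
      #,,~,## 
        ,..♣, 
              
              

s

##############
##############
##############
##############
##############
##############
     ,♣..♣~.♣ 
     ,,@♣.♣~♣ 
     ~,..~.♣~ 
     .#,,~,## 
        ,..♣, 
              
              
              

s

##############
##############
##############
##############
##############
     ,♣..♣~.♣ 
     ,,,♣.♣~♣ 
     ~,@.~.♣~ 
     .#,,~,## 
     ,.,,..♣, 
              
              
              
              

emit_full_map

,♣..♣~.♣
,,,♣.♣~♣
~,@.~.♣~
.#,,~,##
,.,,..♣,

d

##############
##############
##############
##############
##############
    ,♣..♣~.♣  
    ,,,♣.♣~♣  
    ~,.@~.♣~  
    .#,,~,##  
    ,.,,..♣,  
              
              
              
              

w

##############
##############
##############
##############
##############
##############
    ,♣..♣~.♣  
    ,,,@.♣~♣  
    ~,..~.♣~  
    .#,,~,##  
    ,.,,..♣,  
              
              
              

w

##############
##############
##############
##############
##############
##############
##############
    ,♣.@♣~.♣  
    ,,,♣.♣~♣  
    ~,..~.♣~  
    .#,,~,##  
    ,.,,..♣,  
              
              

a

##############
##############
##############
##############
##############
##############
##############
     ,♣@.♣~.♣ 
     ,,,♣.♣~♣ 
     ~,..~.♣~ 
     .#,,~,## 
     ,.,,..♣, 
              
              

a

##############
##############
##############
##############
##############
##############
##############
#    ♣,@..♣~.♣
#    ♣,,,♣.♣~♣
#    ♣~,..~.♣~
#     .#,,~,##
#     ,.,,..♣,
#             
#             

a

##############
##############
##############
##############
##############
##############
##############
##   ,♣@♣..♣~.
##   #♣,,,♣.♣~
##   .♣~,..~.♣
##     .#,,~,#
##     ,.,,..♣
##            
##            

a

##############
##############
##############
##############
##############
##############
##############
###  ,,@,♣..♣~
###  ,#♣,,,♣.♣
###  ..♣~,..~.
###     .#,,~,
###     ,.,,..
###           
###           

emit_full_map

,,@,♣..♣~.♣
,#♣,,,♣.♣~♣
..♣~,..~.♣~
   .#,,~,##
   ,.,,..♣,


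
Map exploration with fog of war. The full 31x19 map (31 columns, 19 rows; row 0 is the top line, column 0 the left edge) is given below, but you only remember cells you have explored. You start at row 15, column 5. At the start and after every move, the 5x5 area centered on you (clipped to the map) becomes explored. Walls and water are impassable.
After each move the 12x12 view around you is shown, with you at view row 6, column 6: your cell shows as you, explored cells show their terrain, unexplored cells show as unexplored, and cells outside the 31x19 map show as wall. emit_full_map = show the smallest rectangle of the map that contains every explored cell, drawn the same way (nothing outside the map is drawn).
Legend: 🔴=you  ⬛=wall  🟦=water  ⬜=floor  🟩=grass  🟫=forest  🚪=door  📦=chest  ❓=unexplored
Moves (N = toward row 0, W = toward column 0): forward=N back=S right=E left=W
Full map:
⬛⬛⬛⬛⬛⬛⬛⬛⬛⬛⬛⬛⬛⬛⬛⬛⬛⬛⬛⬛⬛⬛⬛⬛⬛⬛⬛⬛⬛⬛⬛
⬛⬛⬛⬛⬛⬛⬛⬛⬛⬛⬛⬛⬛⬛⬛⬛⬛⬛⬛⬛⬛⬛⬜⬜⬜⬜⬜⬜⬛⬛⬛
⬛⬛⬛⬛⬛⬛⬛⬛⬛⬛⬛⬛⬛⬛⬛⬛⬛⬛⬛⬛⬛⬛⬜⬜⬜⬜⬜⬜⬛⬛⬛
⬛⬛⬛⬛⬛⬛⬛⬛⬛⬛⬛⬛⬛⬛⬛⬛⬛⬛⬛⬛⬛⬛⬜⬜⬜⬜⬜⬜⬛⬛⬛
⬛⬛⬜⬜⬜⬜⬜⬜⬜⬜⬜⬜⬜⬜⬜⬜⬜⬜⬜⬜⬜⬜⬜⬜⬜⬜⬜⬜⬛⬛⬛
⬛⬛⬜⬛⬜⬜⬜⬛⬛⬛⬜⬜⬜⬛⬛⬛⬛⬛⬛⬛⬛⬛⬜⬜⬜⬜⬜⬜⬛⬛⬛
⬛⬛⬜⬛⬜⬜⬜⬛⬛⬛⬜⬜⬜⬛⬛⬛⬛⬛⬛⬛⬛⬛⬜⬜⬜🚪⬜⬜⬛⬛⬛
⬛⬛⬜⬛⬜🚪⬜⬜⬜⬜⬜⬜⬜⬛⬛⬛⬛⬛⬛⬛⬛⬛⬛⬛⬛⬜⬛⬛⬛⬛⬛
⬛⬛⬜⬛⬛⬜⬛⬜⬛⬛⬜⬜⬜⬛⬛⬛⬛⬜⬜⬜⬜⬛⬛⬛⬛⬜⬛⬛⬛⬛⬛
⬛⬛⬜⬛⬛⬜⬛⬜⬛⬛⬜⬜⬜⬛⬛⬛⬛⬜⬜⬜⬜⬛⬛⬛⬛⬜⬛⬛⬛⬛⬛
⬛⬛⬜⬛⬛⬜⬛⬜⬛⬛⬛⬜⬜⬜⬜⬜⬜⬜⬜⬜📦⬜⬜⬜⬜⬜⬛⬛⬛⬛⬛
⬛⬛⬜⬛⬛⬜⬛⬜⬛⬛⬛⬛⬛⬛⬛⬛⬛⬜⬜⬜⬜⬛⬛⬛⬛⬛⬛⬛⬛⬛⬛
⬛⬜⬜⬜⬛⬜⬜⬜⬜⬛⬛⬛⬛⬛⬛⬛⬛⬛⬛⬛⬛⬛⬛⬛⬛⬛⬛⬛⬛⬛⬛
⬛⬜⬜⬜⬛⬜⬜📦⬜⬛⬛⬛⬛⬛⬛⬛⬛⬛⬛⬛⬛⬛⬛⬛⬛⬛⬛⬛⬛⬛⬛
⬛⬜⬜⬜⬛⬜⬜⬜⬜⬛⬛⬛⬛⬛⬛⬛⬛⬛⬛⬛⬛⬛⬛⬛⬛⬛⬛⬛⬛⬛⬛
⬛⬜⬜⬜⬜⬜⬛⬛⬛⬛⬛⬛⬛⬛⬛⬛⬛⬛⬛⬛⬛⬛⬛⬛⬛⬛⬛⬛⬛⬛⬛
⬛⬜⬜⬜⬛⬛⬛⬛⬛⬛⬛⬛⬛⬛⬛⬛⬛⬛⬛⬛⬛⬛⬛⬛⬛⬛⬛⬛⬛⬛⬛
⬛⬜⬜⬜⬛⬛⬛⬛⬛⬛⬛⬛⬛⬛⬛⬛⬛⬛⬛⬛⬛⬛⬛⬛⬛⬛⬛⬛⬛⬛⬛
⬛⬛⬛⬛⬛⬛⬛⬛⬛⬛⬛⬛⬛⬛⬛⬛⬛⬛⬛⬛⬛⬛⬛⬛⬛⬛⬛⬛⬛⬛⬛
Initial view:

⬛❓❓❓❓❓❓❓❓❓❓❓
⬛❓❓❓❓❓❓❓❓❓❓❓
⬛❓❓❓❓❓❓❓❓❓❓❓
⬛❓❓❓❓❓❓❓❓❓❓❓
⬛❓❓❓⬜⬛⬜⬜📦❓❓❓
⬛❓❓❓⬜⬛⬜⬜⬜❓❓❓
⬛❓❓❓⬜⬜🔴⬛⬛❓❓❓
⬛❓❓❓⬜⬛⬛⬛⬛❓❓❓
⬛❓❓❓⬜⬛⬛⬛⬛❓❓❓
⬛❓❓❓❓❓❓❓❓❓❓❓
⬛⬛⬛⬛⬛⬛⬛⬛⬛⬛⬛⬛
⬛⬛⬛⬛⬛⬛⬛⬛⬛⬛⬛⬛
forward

⬛❓❓❓❓❓❓❓❓❓❓❓
⬛❓❓❓❓❓❓❓❓❓❓❓
⬛❓❓❓❓❓❓❓❓❓❓❓
⬛❓❓❓❓❓❓❓❓❓❓❓
⬛❓❓❓⬜⬛⬜⬜⬜❓❓❓
⬛❓❓❓⬜⬛⬜⬜📦❓❓❓
⬛❓❓❓⬜⬛🔴⬜⬜❓❓❓
⬛❓❓❓⬜⬜⬜⬛⬛❓❓❓
⬛❓❓❓⬜⬛⬛⬛⬛❓❓❓
⬛❓❓❓⬜⬛⬛⬛⬛❓❓❓
⬛❓❓❓❓❓❓❓❓❓❓❓
⬛⬛⬛⬛⬛⬛⬛⬛⬛⬛⬛⬛

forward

⬛❓❓❓❓❓❓❓❓❓❓❓
⬛❓❓❓❓❓❓❓❓❓❓❓
⬛❓❓❓❓❓❓❓❓❓❓❓
⬛❓❓❓❓❓❓❓❓❓❓❓
⬛❓❓❓⬛⬛⬜⬛⬜❓❓❓
⬛❓❓❓⬜⬛⬜⬜⬜❓❓❓
⬛❓❓❓⬜⬛🔴⬜📦❓❓❓
⬛❓❓❓⬜⬛⬜⬜⬜❓❓❓
⬛❓❓❓⬜⬜⬜⬛⬛❓❓❓
⬛❓❓❓⬜⬛⬛⬛⬛❓❓❓
⬛❓❓❓⬜⬛⬛⬛⬛❓❓❓
⬛❓❓❓❓❓❓❓❓❓❓❓

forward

⬛❓❓❓❓❓❓❓❓❓❓❓
⬛❓❓❓❓❓❓❓❓❓❓❓
⬛❓❓❓❓❓❓❓❓❓❓❓
⬛❓❓❓❓❓❓❓❓❓❓❓
⬛❓❓❓⬛⬛⬜⬛⬜❓❓❓
⬛❓❓❓⬛⬛⬜⬛⬜❓❓❓
⬛❓❓❓⬜⬛🔴⬜⬜❓❓❓
⬛❓❓❓⬜⬛⬜⬜📦❓❓❓
⬛❓❓❓⬜⬛⬜⬜⬜❓❓❓
⬛❓❓❓⬜⬜⬜⬛⬛❓❓❓
⬛❓❓❓⬜⬛⬛⬛⬛❓❓❓
⬛❓❓❓⬜⬛⬛⬛⬛❓❓❓

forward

⬛❓❓❓❓❓❓❓❓❓❓❓
⬛❓❓❓❓❓❓❓❓❓❓❓
⬛❓❓❓❓❓❓❓❓❓❓❓
⬛❓❓❓❓❓❓❓❓❓❓❓
⬛❓❓❓⬛⬛⬜⬛⬜❓❓❓
⬛❓❓❓⬛⬛⬜⬛⬜❓❓❓
⬛❓❓❓⬛⬛🔴⬛⬜❓❓❓
⬛❓❓❓⬜⬛⬜⬜⬜❓❓❓
⬛❓❓❓⬜⬛⬜⬜📦❓❓❓
⬛❓❓❓⬜⬛⬜⬜⬜❓❓❓
⬛❓❓❓⬜⬜⬜⬛⬛❓❓❓
⬛❓❓❓⬜⬛⬛⬛⬛❓❓❓

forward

⬛❓❓❓❓❓❓❓❓❓❓❓
⬛❓❓❓❓❓❓❓❓❓❓❓
⬛❓❓❓❓❓❓❓❓❓❓❓
⬛❓❓❓❓❓❓❓❓❓❓❓
⬛❓❓❓⬛⬛⬜⬛⬜❓❓❓
⬛❓❓❓⬛⬛⬜⬛⬜❓❓❓
⬛❓❓❓⬛⬛🔴⬛⬜❓❓❓
⬛❓❓❓⬛⬛⬜⬛⬜❓❓❓
⬛❓❓❓⬜⬛⬜⬜⬜❓❓❓
⬛❓❓❓⬜⬛⬜⬜📦❓❓❓
⬛❓❓❓⬜⬛⬜⬜⬜❓❓❓
⬛❓❓❓⬜⬜⬜⬛⬛❓❓❓

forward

⬛❓❓❓❓❓❓❓❓❓❓❓
⬛❓❓❓❓❓❓❓❓❓❓❓
⬛❓❓❓❓❓❓❓❓❓❓❓
⬛❓❓❓❓❓❓❓❓❓❓❓
⬛❓❓❓⬛⬜🚪⬜⬜❓❓❓
⬛❓❓❓⬛⬛⬜⬛⬜❓❓❓
⬛❓❓❓⬛⬛🔴⬛⬜❓❓❓
⬛❓❓❓⬛⬛⬜⬛⬜❓❓❓
⬛❓❓❓⬛⬛⬜⬛⬜❓❓❓
⬛❓❓❓⬜⬛⬜⬜⬜❓❓❓
⬛❓❓❓⬜⬛⬜⬜📦❓❓❓
⬛❓❓❓⬜⬛⬜⬜⬜❓❓❓

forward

⬛❓❓❓❓❓❓❓❓❓❓❓
⬛❓❓❓❓❓❓❓❓❓❓❓
⬛❓❓❓❓❓❓❓❓❓❓❓
⬛❓❓❓❓❓❓❓❓❓❓❓
⬛❓❓❓⬛⬜⬜⬜⬛❓❓❓
⬛❓❓❓⬛⬜🚪⬜⬜❓❓❓
⬛❓❓❓⬛⬛🔴⬛⬜❓❓❓
⬛❓❓❓⬛⬛⬜⬛⬜❓❓❓
⬛❓❓❓⬛⬛⬜⬛⬜❓❓❓
⬛❓❓❓⬛⬛⬜⬛⬜❓❓❓
⬛❓❓❓⬜⬛⬜⬜⬜❓❓❓
⬛❓❓❓⬜⬛⬜⬜📦❓❓❓

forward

⬛❓❓❓❓❓❓❓❓❓❓❓
⬛❓❓❓❓❓❓❓❓❓❓❓
⬛❓❓❓❓❓❓❓❓❓❓❓
⬛❓❓❓❓❓❓❓❓❓❓❓
⬛❓❓❓⬛⬜⬜⬜⬛❓❓❓
⬛❓❓❓⬛⬜⬜⬜⬛❓❓❓
⬛❓❓❓⬛⬜🔴⬜⬜❓❓❓
⬛❓❓❓⬛⬛⬜⬛⬜❓❓❓
⬛❓❓❓⬛⬛⬜⬛⬜❓❓❓
⬛❓❓❓⬛⬛⬜⬛⬜❓❓❓
⬛❓❓❓⬛⬛⬜⬛⬜❓❓❓
⬛❓❓❓⬜⬛⬜⬜⬜❓❓❓

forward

⬛❓❓❓❓❓❓❓❓❓❓❓
⬛❓❓❓❓❓❓❓❓❓❓❓
⬛❓❓❓❓❓❓❓❓❓❓❓
⬛❓❓❓❓❓❓❓❓❓❓❓
⬛❓❓❓⬜⬜⬜⬜⬜❓❓❓
⬛❓❓❓⬛⬜⬜⬜⬛❓❓❓
⬛❓❓❓⬛⬜🔴⬜⬛❓❓❓
⬛❓❓❓⬛⬜🚪⬜⬜❓❓❓
⬛❓❓❓⬛⬛⬜⬛⬜❓❓❓
⬛❓❓❓⬛⬛⬜⬛⬜❓❓❓
⬛❓❓❓⬛⬛⬜⬛⬜❓❓❓
⬛❓❓❓⬛⬛⬜⬛⬜❓❓❓

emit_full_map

⬜⬜⬜⬜⬜
⬛⬜⬜⬜⬛
⬛⬜🔴⬜⬛
⬛⬜🚪⬜⬜
⬛⬛⬜⬛⬜
⬛⬛⬜⬛⬜
⬛⬛⬜⬛⬜
⬛⬛⬜⬛⬜
⬜⬛⬜⬜⬜
⬜⬛⬜⬜📦
⬜⬛⬜⬜⬜
⬜⬜⬜⬛⬛
⬜⬛⬛⬛⬛
⬜⬛⬛⬛⬛

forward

⬛⬛⬛⬛⬛⬛⬛⬛⬛⬛⬛⬛
⬛❓❓❓❓❓❓❓❓❓❓❓
⬛❓❓❓❓❓❓❓❓❓❓❓
⬛❓❓❓❓❓❓❓❓❓❓❓
⬛❓❓❓⬛⬛⬛⬛⬛❓❓❓
⬛❓❓❓⬜⬜⬜⬜⬜❓❓❓
⬛❓❓❓⬛⬜🔴⬜⬛❓❓❓
⬛❓❓❓⬛⬜⬜⬜⬛❓❓❓
⬛❓❓❓⬛⬜🚪⬜⬜❓❓❓
⬛❓❓❓⬛⬛⬜⬛⬜❓❓❓
⬛❓❓❓⬛⬛⬜⬛⬜❓❓❓
⬛❓❓❓⬛⬛⬜⬛⬜❓❓❓

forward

⬛⬛⬛⬛⬛⬛⬛⬛⬛⬛⬛⬛
⬛⬛⬛⬛⬛⬛⬛⬛⬛⬛⬛⬛
⬛❓❓❓❓❓❓❓❓❓❓❓
⬛❓❓❓❓❓❓❓❓❓❓❓
⬛❓❓❓⬛⬛⬛⬛⬛❓❓❓
⬛❓❓❓⬛⬛⬛⬛⬛❓❓❓
⬛❓❓❓⬜⬜🔴⬜⬜❓❓❓
⬛❓❓❓⬛⬜⬜⬜⬛❓❓❓
⬛❓❓❓⬛⬜⬜⬜⬛❓❓❓
⬛❓❓❓⬛⬜🚪⬜⬜❓❓❓
⬛❓❓❓⬛⬛⬜⬛⬜❓❓❓
⬛❓❓❓⬛⬛⬜⬛⬜❓❓❓

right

⬛⬛⬛⬛⬛⬛⬛⬛⬛⬛⬛⬛
⬛⬛⬛⬛⬛⬛⬛⬛⬛⬛⬛⬛
❓❓❓❓❓❓❓❓❓❓❓❓
❓❓❓❓❓❓❓❓❓❓❓❓
❓❓❓⬛⬛⬛⬛⬛⬛❓❓❓
❓❓❓⬛⬛⬛⬛⬛⬛❓❓❓
❓❓❓⬜⬜⬜🔴⬜⬜❓❓❓
❓❓❓⬛⬜⬜⬜⬛⬛❓❓❓
❓❓❓⬛⬜⬜⬜⬛⬛❓❓❓
❓❓❓⬛⬜🚪⬜⬜❓❓❓❓
❓❓❓⬛⬛⬜⬛⬜❓❓❓❓
❓❓❓⬛⬛⬜⬛⬜❓❓❓❓

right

⬛⬛⬛⬛⬛⬛⬛⬛⬛⬛⬛⬛
⬛⬛⬛⬛⬛⬛⬛⬛⬛⬛⬛⬛
❓❓❓❓❓❓❓❓❓❓❓❓
❓❓❓❓❓❓❓❓❓❓❓❓
❓❓⬛⬛⬛⬛⬛⬛⬛❓❓❓
❓❓⬛⬛⬛⬛⬛⬛⬛❓❓❓
❓❓⬜⬜⬜⬜🔴⬜⬜❓❓❓
❓❓⬛⬜⬜⬜⬛⬛⬛❓❓❓
❓❓⬛⬜⬜⬜⬛⬛⬛❓❓❓
❓❓⬛⬜🚪⬜⬜❓❓❓❓❓
❓❓⬛⬛⬜⬛⬜❓❓❓❓❓
❓❓⬛⬛⬜⬛⬜❓❓❓❓❓

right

⬛⬛⬛⬛⬛⬛⬛⬛⬛⬛⬛⬛
⬛⬛⬛⬛⬛⬛⬛⬛⬛⬛⬛⬛
❓❓❓❓❓❓❓❓❓❓❓❓
❓❓❓❓❓❓❓❓❓❓❓❓
❓⬛⬛⬛⬛⬛⬛⬛⬛❓❓❓
❓⬛⬛⬛⬛⬛⬛⬛⬛❓❓❓
❓⬜⬜⬜⬜⬜🔴⬜⬜❓❓❓
❓⬛⬜⬜⬜⬛⬛⬛⬜❓❓❓
❓⬛⬜⬜⬜⬛⬛⬛⬜❓❓❓
❓⬛⬜🚪⬜⬜❓❓❓❓❓❓
❓⬛⬛⬜⬛⬜❓❓❓❓❓❓
❓⬛⬛⬜⬛⬜❓❓❓❓❓❓

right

⬛⬛⬛⬛⬛⬛⬛⬛⬛⬛⬛⬛
⬛⬛⬛⬛⬛⬛⬛⬛⬛⬛⬛⬛
❓❓❓❓❓❓❓❓❓❓❓❓
❓❓❓❓❓❓❓❓❓❓❓❓
⬛⬛⬛⬛⬛⬛⬛⬛⬛❓❓❓
⬛⬛⬛⬛⬛⬛⬛⬛⬛❓❓❓
⬜⬜⬜⬜⬜⬜🔴⬜⬜❓❓❓
⬛⬜⬜⬜⬛⬛⬛⬜⬜❓❓❓
⬛⬜⬜⬜⬛⬛⬛⬜⬜❓❓❓
⬛⬜🚪⬜⬜❓❓❓❓❓❓❓
⬛⬛⬜⬛⬜❓❓❓❓❓❓❓
⬛⬛⬜⬛⬜❓❓❓❓❓❓❓

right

⬛⬛⬛⬛⬛⬛⬛⬛⬛⬛⬛⬛
⬛⬛⬛⬛⬛⬛⬛⬛⬛⬛⬛⬛
❓❓❓❓❓❓❓❓❓❓❓❓
❓❓❓❓❓❓❓❓❓❓❓❓
⬛⬛⬛⬛⬛⬛⬛⬛⬛❓❓❓
⬛⬛⬛⬛⬛⬛⬛⬛⬛❓❓❓
⬜⬜⬜⬜⬜⬜🔴⬜⬜❓❓❓
⬜⬜⬜⬛⬛⬛⬜⬜⬜❓❓❓
⬜⬜⬜⬛⬛⬛⬜⬜⬜❓❓❓
⬜🚪⬜⬜❓❓❓❓❓❓❓❓
⬛⬜⬛⬜❓❓❓❓❓❓❓❓
⬛⬜⬛⬜❓❓❓❓❓❓❓❓

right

⬛⬛⬛⬛⬛⬛⬛⬛⬛⬛⬛⬛
⬛⬛⬛⬛⬛⬛⬛⬛⬛⬛⬛⬛
❓❓❓❓❓❓❓❓❓❓❓❓
❓❓❓❓❓❓❓❓❓❓❓❓
⬛⬛⬛⬛⬛⬛⬛⬛⬛❓❓❓
⬛⬛⬛⬛⬛⬛⬛⬛⬛❓❓❓
⬜⬜⬜⬜⬜⬜🔴⬜⬜❓❓❓
⬜⬜⬛⬛⬛⬜⬜⬜⬛❓❓❓
⬜⬜⬛⬛⬛⬜⬜⬜⬛❓❓❓
🚪⬜⬜❓❓❓❓❓❓❓❓❓
⬜⬛⬜❓❓❓❓❓❓❓❓❓
⬜⬛⬜❓❓❓❓❓❓❓❓❓

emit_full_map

⬛⬛⬛⬛⬛⬛⬛⬛⬛⬛⬛
⬛⬛⬛⬛⬛⬛⬛⬛⬛⬛⬛
⬜⬜⬜⬜⬜⬜⬜⬜🔴⬜⬜
⬛⬜⬜⬜⬛⬛⬛⬜⬜⬜⬛
⬛⬜⬜⬜⬛⬛⬛⬜⬜⬜⬛
⬛⬜🚪⬜⬜❓❓❓❓❓❓
⬛⬛⬜⬛⬜❓❓❓❓❓❓
⬛⬛⬜⬛⬜❓❓❓❓❓❓
⬛⬛⬜⬛⬜❓❓❓❓❓❓
⬛⬛⬜⬛⬜❓❓❓❓❓❓
⬜⬛⬜⬜⬜❓❓❓❓❓❓
⬜⬛⬜⬜📦❓❓❓❓❓❓
⬜⬛⬜⬜⬜❓❓❓❓❓❓
⬜⬜⬜⬛⬛❓❓❓❓❓❓
⬜⬛⬛⬛⬛❓❓❓❓❓❓
⬜⬛⬛⬛⬛❓❓❓❓❓❓

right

⬛⬛⬛⬛⬛⬛⬛⬛⬛⬛⬛⬛
⬛⬛⬛⬛⬛⬛⬛⬛⬛⬛⬛⬛
❓❓❓❓❓❓❓❓❓❓❓❓
❓❓❓❓❓❓❓❓❓❓❓❓
⬛⬛⬛⬛⬛⬛⬛⬛⬛❓❓❓
⬛⬛⬛⬛⬛⬛⬛⬛⬛❓❓❓
⬜⬜⬜⬜⬜⬜🔴⬜⬜❓❓❓
⬜⬛⬛⬛⬜⬜⬜⬛⬛❓❓❓
⬜⬛⬛⬛⬜⬜⬜⬛⬛❓❓❓
⬜⬜❓❓❓❓❓❓❓❓❓❓
⬛⬜❓❓❓❓❓❓❓❓❓❓
⬛⬜❓❓❓❓❓❓❓❓❓❓

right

⬛⬛⬛⬛⬛⬛⬛⬛⬛⬛⬛⬛
⬛⬛⬛⬛⬛⬛⬛⬛⬛⬛⬛⬛
❓❓❓❓❓❓❓❓❓❓❓❓
❓❓❓❓❓❓❓❓❓❓❓❓
⬛⬛⬛⬛⬛⬛⬛⬛⬛❓❓❓
⬛⬛⬛⬛⬛⬛⬛⬛⬛❓❓❓
⬜⬜⬜⬜⬜⬜🔴⬜⬜❓❓❓
⬛⬛⬛⬜⬜⬜⬛⬛⬛❓❓❓
⬛⬛⬛⬜⬜⬜⬛⬛⬛❓❓❓
⬜❓❓❓❓❓❓❓❓❓❓❓
⬜❓❓❓❓❓❓❓❓❓❓❓
⬜❓❓❓❓❓❓❓❓❓❓❓

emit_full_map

⬛⬛⬛⬛⬛⬛⬛⬛⬛⬛⬛⬛⬛
⬛⬛⬛⬛⬛⬛⬛⬛⬛⬛⬛⬛⬛
⬜⬜⬜⬜⬜⬜⬜⬜⬜⬜🔴⬜⬜
⬛⬜⬜⬜⬛⬛⬛⬜⬜⬜⬛⬛⬛
⬛⬜⬜⬜⬛⬛⬛⬜⬜⬜⬛⬛⬛
⬛⬜🚪⬜⬜❓❓❓❓❓❓❓❓
⬛⬛⬜⬛⬜❓❓❓❓❓❓❓❓
⬛⬛⬜⬛⬜❓❓❓❓❓❓❓❓
⬛⬛⬜⬛⬜❓❓❓❓❓❓❓❓
⬛⬛⬜⬛⬜❓❓❓❓❓❓❓❓
⬜⬛⬜⬜⬜❓❓❓❓❓❓❓❓
⬜⬛⬜⬜📦❓❓❓❓❓❓❓❓
⬜⬛⬜⬜⬜❓❓❓❓❓❓❓❓
⬜⬜⬜⬛⬛❓❓❓❓❓❓❓❓
⬜⬛⬛⬛⬛❓❓❓❓❓❓❓❓
⬜⬛⬛⬛⬛❓❓❓❓❓❓❓❓


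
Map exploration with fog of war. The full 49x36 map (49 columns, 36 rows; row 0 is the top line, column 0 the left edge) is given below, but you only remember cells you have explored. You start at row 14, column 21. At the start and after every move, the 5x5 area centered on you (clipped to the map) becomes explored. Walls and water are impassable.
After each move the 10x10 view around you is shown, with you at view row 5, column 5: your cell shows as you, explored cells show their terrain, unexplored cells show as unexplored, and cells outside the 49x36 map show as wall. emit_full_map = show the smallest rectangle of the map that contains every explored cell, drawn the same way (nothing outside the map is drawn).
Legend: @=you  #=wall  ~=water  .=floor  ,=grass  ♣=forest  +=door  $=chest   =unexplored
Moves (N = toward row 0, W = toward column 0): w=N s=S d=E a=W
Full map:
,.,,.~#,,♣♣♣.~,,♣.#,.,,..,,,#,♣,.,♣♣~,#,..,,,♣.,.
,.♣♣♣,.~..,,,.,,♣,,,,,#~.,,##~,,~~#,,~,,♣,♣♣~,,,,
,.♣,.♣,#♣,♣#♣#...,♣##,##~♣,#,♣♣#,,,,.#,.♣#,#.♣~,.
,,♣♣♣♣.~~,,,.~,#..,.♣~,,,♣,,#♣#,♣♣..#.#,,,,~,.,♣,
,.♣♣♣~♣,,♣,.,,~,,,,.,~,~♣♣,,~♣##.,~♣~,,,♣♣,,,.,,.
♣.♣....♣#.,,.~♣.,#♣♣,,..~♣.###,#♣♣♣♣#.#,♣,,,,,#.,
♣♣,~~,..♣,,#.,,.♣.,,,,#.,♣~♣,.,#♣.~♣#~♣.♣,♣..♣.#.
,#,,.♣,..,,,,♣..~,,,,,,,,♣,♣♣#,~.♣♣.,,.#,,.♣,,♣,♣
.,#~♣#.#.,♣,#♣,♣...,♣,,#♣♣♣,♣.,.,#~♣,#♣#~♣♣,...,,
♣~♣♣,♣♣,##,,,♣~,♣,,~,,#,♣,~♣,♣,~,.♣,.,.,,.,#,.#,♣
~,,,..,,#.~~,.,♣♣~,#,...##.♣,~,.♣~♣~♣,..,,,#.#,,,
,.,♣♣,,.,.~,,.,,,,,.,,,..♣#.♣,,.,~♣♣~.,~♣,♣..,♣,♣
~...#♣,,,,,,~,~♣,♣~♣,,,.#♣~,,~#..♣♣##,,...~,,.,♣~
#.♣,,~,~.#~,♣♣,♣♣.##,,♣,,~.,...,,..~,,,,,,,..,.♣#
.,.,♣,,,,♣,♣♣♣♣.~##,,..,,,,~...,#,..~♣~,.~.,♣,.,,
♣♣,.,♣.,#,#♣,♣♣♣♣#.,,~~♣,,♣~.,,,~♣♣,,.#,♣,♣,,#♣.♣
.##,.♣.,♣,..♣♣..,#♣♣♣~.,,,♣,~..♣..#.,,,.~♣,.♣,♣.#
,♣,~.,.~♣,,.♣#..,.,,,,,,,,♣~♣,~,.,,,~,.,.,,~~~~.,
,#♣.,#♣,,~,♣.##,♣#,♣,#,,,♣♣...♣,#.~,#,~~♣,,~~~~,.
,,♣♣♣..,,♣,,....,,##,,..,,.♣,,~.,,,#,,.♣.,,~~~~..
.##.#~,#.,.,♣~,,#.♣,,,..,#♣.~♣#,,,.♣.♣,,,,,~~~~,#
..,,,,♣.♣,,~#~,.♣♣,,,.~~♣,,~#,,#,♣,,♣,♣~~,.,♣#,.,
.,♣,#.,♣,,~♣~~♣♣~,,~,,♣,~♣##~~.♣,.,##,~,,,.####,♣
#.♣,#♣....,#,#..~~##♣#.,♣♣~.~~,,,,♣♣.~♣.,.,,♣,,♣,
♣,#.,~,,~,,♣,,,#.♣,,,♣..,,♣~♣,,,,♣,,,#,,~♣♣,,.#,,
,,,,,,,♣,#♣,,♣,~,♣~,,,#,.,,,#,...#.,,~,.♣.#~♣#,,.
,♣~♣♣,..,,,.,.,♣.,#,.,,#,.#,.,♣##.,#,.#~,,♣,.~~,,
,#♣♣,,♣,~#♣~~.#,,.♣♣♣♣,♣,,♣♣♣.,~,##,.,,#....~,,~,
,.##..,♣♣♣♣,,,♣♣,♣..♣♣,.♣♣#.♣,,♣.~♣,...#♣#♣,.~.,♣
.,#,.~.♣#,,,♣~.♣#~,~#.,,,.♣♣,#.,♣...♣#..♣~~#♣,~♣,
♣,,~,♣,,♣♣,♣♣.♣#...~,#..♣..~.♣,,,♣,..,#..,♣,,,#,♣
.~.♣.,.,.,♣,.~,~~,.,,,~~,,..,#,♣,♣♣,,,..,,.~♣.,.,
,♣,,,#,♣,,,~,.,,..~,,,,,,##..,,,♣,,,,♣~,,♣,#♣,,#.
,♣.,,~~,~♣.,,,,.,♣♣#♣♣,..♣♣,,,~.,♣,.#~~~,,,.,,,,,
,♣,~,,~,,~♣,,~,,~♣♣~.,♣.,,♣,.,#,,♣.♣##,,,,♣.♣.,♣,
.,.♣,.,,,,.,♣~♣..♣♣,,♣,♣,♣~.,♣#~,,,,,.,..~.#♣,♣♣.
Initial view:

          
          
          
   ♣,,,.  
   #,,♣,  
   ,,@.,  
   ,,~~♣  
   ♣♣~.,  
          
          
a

          
          
          
   ~♣,,,. 
   ##,,♣, 
   #,@.., 
   .,,~~♣ 
   ♣♣♣~., 
          
          

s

          
          
   ~♣,,,. 
   ##,,♣, 
   #,,.., 
   .,@~~♣ 
   ♣♣♣~., 
   ,,,,,  
          
          

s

          
   ~♣,,,. 
   ##,,♣, 
   #,,.., 
   .,,~~♣ 
   ♣♣@~., 
   ,,,,,  
   ,♣,#,  
          
          

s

   ~♣,,,. 
   ##,,♣, 
   #,,.., 
   .,,~~♣ 
   ♣♣♣~., 
   ,,@,,  
   ,♣,#,  
   ##,,.  
          
          

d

  ~♣,,,.  
  ##,,♣,  
  #,,..,  
  .,,~~♣  
  ♣♣♣~.,  
  ,,,@,,  
  ,♣,#,,  
  ##,,..  
          
          

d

 ~♣,,,.   
 ##,,♣,   
 #,,..,   
 .,,~~♣,  
 ♣♣♣~.,,  
 ,,,,@,,  
 ,♣,#,,,  
 ##,,..,  
          
          

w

          
 ~♣,,,.   
 ##,,♣,   
 #,,..,,  
 .,,~~♣,  
 ♣♣♣~@,,  
 ,,,,,,,  
 ,♣,#,,,  
 ##,,..,  
          

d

          
~♣,,,.    
##,,♣,    
#,,..,,,  
.,,~~♣,,  
♣♣♣~.@,,  
,,,,,,,,  
,♣,#,,,♣  
##,,..,   
          

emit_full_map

~♣,,,.  
##,,♣,  
#,,..,,,
.,,~~♣,,
♣♣♣~.@,,
,,,,,,,,
,♣,#,,,♣
##,,.., 

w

          
          
~♣,,,.    
##,,♣,,~  
#,,..,,,  
.,,~~@,,  
♣♣♣~.,,,  
,,,,,,,,  
,♣,#,,,♣  
##,,..,   

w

          
          
          
~♣,,,.#♣  
##,,♣,,~  
#,,..@,,  
.,,~~♣,,  
♣♣♣~.,,,  
,,,,,,,,  
,♣,#,,,♣  

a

          
          
          
 ~♣,,,.#♣ 
 ##,,♣,,~ 
 #,,.@,,, 
 .,,~~♣,, 
 ♣♣♣~.,,, 
 ,,,,,,,, 
 ,♣,#,,,♣ 

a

          
          
          
  ~♣,,,.#♣
  ##,,♣,,~
  #,,@.,,,
  .,,~~♣,,
  ♣♣♣~.,,,
  ,,,,,,,,
  ,♣,#,,,♣

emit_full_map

~♣,,,.#♣
##,,♣,,~
#,,@.,,,
.,,~~♣,,
♣♣♣~.,,,
,,,,,,,,
,♣,#,,,♣
##,,.., 

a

          
          
          
   ~♣,,,.#
   ##,,♣,,
   #,@..,,
   .,,~~♣,
   ♣♣♣~.,,
   ,,,,,,,
   ,♣,#,,,

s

          
          
   ~♣,,,.#
   ##,,♣,,
   #,,..,,
   .,@~~♣,
   ♣♣♣~.,,
   ,,,,,,,
   ,♣,#,,,
   ##,,..,

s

          
   ~♣,,,.#
   ##,,♣,,
   #,,..,,
   .,,~~♣,
   ♣♣@~.,,
   ,,,,,,,
   ,♣,#,,,
   ##,,..,
          

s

   ~♣,,,.#
   ##,,♣,,
   #,,..,,
   .,,~~♣,
   ♣♣♣~.,,
   ,,@,,,,
   ,♣,#,,,
   ##,,..,
          
          

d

  ~♣,,,.#♣
  ##,,♣,,~
  #,,..,,,
  .,,~~♣,,
  ♣♣♣~.,,,
  ,,,@,,,,
  ,♣,#,,,♣
  ##,,.., 
          
          

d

 ~♣,,,.#♣ 
 ##,,♣,,~ 
 #,,..,,, 
 .,,~~♣,, 
 ♣♣♣~.,,, 
 ,,,,@,,, 
 ,♣,#,,,♣ 
 ##,,..,  
          
          

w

          
 ~♣,,,.#♣ 
 ##,,♣,,~ 
 #,,..,,, 
 .,,~~♣,, 
 ♣♣♣~@,,, 
 ,,,,,,,, 
 ,♣,#,,,♣ 
 ##,,..,  
          

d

          
~♣,,,.#♣  
##,,♣,,~  
#,,..,,,  
.,,~~♣,,  
♣♣♣~.@,,  
,,,,,,,,  
,♣,#,,,♣  
##,,..,   
          

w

          
          
~♣,,,.#♣  
##,,♣,,~  
#,,..,,,  
.,,~~@,,  
♣♣♣~.,,,  
,,,,,,,,  
,♣,#,,,♣  
##,,..,   

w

          
          
          
~♣,,,.#♣  
##,,♣,,~  
#,,..@,,  
.,,~~♣,,  
♣♣♣~.,,,  
,,,,,,,,  
,♣,#,,,♣  

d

          
          
          
♣,,,.#♣~  
#,,♣,,~.  
,,..,@,,  
,,~~♣,,♣  
♣♣~.,,,♣  
,,,,,,,   
♣,#,,,♣   

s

          
          
♣,,,.#♣~  
#,,♣,,~.  
,,..,,,,  
,,~~♣@,♣  
♣♣~.,,,♣  
,,,,,,,♣  
♣,#,,,♣   
#,,..,    

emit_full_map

~♣,,,.#♣~
##,,♣,,~.
#,,..,,,,
.,,~~♣@,♣
♣♣♣~.,,,♣
,,,,,,,,♣
,♣,#,,,♣ 
##,,..,  

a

          
          
~♣,,,.#♣~ 
##,,♣,,~. 
#,,..,,,, 
.,,~~@,,♣ 
♣♣♣~.,,,♣ 
,,,,,,,,♣ 
,♣,#,,,♣  
##,,..,   

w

          
          
          
~♣,,,.#♣~ 
##,,♣,,~. 
#,,..@,,, 
.,,~~♣,,♣ 
♣♣♣~.,,,♣ 
,,,,,,,,♣ 
,♣,#,,,♣  

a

          
          
          
 ~♣,,,.#♣~
 ##,,♣,,~.
 #,,.@,,,,
 .,,~~♣,,♣
 ♣♣♣~.,,,♣
 ,,,,,,,,♣
 ,♣,#,,,♣ 

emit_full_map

~♣,,,.#♣~
##,,♣,,~.
#,,.@,,,,
.,,~~♣,,♣
♣♣♣~.,,,♣
,,,,,,,,♣
,♣,#,,,♣ 
##,,..,  


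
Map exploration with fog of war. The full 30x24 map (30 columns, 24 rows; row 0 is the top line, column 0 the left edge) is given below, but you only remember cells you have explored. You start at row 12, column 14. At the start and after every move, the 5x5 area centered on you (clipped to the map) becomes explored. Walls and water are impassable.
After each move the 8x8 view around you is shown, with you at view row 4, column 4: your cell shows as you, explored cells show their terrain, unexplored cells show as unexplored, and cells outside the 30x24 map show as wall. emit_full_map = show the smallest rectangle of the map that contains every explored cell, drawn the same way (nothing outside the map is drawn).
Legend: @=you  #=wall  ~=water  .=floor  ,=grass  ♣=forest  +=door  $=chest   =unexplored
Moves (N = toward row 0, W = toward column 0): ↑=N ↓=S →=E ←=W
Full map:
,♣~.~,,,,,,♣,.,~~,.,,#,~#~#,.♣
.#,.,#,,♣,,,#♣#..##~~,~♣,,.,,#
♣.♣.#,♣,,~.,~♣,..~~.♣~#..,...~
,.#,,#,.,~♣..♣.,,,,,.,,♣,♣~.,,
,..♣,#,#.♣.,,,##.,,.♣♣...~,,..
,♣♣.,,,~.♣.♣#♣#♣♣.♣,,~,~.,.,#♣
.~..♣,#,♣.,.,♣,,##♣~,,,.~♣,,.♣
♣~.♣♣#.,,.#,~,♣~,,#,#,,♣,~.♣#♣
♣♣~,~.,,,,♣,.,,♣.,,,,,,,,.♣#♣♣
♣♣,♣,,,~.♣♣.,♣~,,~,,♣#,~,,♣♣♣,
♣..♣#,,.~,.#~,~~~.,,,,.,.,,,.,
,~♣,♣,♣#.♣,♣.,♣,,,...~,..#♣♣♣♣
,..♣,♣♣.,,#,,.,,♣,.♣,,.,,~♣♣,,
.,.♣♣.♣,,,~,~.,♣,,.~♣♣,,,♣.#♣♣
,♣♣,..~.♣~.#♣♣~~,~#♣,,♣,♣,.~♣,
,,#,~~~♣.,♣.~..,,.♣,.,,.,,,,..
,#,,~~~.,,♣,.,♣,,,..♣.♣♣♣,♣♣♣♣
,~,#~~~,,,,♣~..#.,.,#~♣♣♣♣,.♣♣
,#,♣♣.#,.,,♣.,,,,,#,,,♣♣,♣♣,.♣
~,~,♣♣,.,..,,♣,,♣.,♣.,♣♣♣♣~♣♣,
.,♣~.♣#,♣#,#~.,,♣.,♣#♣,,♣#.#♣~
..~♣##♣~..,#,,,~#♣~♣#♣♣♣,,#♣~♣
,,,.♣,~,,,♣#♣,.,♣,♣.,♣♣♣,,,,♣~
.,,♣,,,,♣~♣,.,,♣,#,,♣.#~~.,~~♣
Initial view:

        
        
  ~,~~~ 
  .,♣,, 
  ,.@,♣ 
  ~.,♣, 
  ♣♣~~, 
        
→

        
        
 ~,~~~. 
 .,♣,,, 
 ,.,@♣, 
 ~.,♣,, 
 ♣♣~~,~ 
        

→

        
        
~,~~~., 
.,♣,,,. 
,.,,@,. 
~.,♣,,. 
♣♣~~,~# 
        

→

        
        
,~~~.,, 
,♣,,,.. 
.,,♣@.♣ 
.,♣,,.~ 
♣~~,~#♣ 
        

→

        
        
~~~.,,, 
♣,,,... 
,,♣,@♣, 
,♣,,.~♣ 
~~,~#♣, 
        

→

        
        
~~.,,,, 
,,,...~ 
,♣,.@,, 
♣,,.~♣♣ 
~,~#♣,, 
        

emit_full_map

~,~~~.,,,,
.,♣,,,...~
,.,,♣,.@,,
~.,♣,,.~♣♣
♣♣~~,~#♣,,

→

        
        
~.,,,,. 
,,...~, 
♣,.♣@,. 
,,.~♣♣, 
,~#♣,,♣ 
        

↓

        
~.,,,,. 
,,...~, 
♣,.♣,,. 
,,.~@♣, 
,~#♣,,♣ 
  ♣,.,, 
        

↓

~.,,,,. 
,,...~, 
♣,.♣,,. 
,,.~♣♣, 
,~#♣@,♣ 
  ♣,.,, 
  ..♣.♣ 
        

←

~~.,,,,.
,,,...~,
,♣,.♣,,.
♣,,.~♣♣,
~,~#@,,♣
  .♣,.,,
  ,..♣.♣
        

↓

,,,...~,
,♣,.♣,,.
♣,,.~♣♣,
~,~#♣,,♣
  .♣@.,,
  ,..♣.♣
  ,.,#~ 
        

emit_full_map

~,~~~.,,,,.
.,♣,,,...~,
,.,,♣,.♣,,.
~.,♣,,.~♣♣,
♣♣~~,~#♣,,♣
     .♣@.,,
     ,..♣.♣
     ,.,#~ 

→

,,...~, 
♣,.♣,,. 
,,.~♣♣, 
,~#♣,,♣ 
 .♣,@,, 
 ,..♣.♣ 
 ,.,#~♣ 
        

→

,...~,  
,.♣,,.  
,.~♣♣,, 
~#♣,,♣, 
.♣,.@,. 
,..♣.♣♣ 
,.,#~♣♣ 
        

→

...~,   
.♣,,.   
.~♣♣,,, 
#♣,,♣,♣ 
♣,.,@., 
..♣.♣♣♣ 
.,#~♣♣♣ 
        

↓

.♣,,.   
.~♣♣,,, 
#♣,,♣,♣ 
♣,.,,., 
..♣.@♣♣ 
.,#~♣♣♣ 
  ,,♣♣, 
        

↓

.~♣♣,,, 
#♣,,♣,♣ 
♣,.,,., 
..♣.♣♣♣ 
.,#~@♣♣ 
  ,,♣♣, 
  .,♣♣♣ 
        

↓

#♣,,♣,♣ 
♣,.,,., 
..♣.♣♣♣ 
.,#~♣♣♣ 
  ,,@♣, 
  .,♣♣♣ 
  #♣,,♣ 
        

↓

♣,.,,., 
..♣.♣♣♣ 
.,#~♣♣♣ 
  ,,♣♣, 
  .,@♣♣ 
  #♣,,♣ 
  #♣♣♣, 
        

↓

..♣.♣♣♣ 
.,#~♣♣♣ 
  ,,♣♣, 
  .,♣♣♣ 
  #♣@,♣ 
  #♣♣♣, 
  ,♣♣♣, 
        

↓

.,#~♣♣♣ 
  ,,♣♣, 
  .,♣♣♣ 
  #♣,,♣ 
  #♣@♣, 
  ,♣♣♣, 
  ♣.#~~ 
########

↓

  ,,♣♣, 
  .,♣♣♣ 
  #♣,,♣ 
  #♣♣♣, 
  ,♣@♣, 
  ♣.#~~ 
########
########

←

   ,,♣♣,
   .,♣♣♣
  ♣#♣,,♣
  ♣#♣♣♣,
  .,@♣♣,
  ,♣.#~~
########
########

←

    ,,♣♣
    .,♣♣
  ,♣#♣,,
  ~♣#♣♣♣
  ♣.@♣♣♣
  ,,♣.#~
########
########

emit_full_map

~,~~~.,,,,.  
.,♣,,,...~,  
,.,,♣,.♣,,.  
~.,♣,,.~♣♣,,,
♣♣~~,~#♣,,♣,♣
     .♣,.,,.,
     ,..♣.♣♣♣
     ,.,#~♣♣♣
        ,,♣♣,
        .,♣♣♣
      ,♣#♣,,♣
      ~♣#♣♣♣,
      ♣.@♣♣♣,
      ,,♣.#~~

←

     ,,♣
     .,♣
  .,♣#♣,
  ♣~♣#♣♣
  ,♣@,♣♣
  #,,♣.#
########
########

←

      ,,
      .,
  ♣.,♣#♣
  #♣~♣#♣
  ♣,@.,♣
  ,#,,♣.
########
########

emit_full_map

~,~~~.,,,,.  
.,♣,,,...~,  
,.,,♣,.♣,,.  
~.,♣,,.~♣♣,,,
♣♣~~,~#♣,,♣,♣
     .♣,.,,.,
     ,..♣.♣♣♣
     ,.,#~♣♣♣
        ,,♣♣,
        .,♣♣♣
    ♣.,♣#♣,,♣
    #♣~♣#♣♣♣,
    ♣,@.,♣♣♣,
    ,#,,♣.#~~


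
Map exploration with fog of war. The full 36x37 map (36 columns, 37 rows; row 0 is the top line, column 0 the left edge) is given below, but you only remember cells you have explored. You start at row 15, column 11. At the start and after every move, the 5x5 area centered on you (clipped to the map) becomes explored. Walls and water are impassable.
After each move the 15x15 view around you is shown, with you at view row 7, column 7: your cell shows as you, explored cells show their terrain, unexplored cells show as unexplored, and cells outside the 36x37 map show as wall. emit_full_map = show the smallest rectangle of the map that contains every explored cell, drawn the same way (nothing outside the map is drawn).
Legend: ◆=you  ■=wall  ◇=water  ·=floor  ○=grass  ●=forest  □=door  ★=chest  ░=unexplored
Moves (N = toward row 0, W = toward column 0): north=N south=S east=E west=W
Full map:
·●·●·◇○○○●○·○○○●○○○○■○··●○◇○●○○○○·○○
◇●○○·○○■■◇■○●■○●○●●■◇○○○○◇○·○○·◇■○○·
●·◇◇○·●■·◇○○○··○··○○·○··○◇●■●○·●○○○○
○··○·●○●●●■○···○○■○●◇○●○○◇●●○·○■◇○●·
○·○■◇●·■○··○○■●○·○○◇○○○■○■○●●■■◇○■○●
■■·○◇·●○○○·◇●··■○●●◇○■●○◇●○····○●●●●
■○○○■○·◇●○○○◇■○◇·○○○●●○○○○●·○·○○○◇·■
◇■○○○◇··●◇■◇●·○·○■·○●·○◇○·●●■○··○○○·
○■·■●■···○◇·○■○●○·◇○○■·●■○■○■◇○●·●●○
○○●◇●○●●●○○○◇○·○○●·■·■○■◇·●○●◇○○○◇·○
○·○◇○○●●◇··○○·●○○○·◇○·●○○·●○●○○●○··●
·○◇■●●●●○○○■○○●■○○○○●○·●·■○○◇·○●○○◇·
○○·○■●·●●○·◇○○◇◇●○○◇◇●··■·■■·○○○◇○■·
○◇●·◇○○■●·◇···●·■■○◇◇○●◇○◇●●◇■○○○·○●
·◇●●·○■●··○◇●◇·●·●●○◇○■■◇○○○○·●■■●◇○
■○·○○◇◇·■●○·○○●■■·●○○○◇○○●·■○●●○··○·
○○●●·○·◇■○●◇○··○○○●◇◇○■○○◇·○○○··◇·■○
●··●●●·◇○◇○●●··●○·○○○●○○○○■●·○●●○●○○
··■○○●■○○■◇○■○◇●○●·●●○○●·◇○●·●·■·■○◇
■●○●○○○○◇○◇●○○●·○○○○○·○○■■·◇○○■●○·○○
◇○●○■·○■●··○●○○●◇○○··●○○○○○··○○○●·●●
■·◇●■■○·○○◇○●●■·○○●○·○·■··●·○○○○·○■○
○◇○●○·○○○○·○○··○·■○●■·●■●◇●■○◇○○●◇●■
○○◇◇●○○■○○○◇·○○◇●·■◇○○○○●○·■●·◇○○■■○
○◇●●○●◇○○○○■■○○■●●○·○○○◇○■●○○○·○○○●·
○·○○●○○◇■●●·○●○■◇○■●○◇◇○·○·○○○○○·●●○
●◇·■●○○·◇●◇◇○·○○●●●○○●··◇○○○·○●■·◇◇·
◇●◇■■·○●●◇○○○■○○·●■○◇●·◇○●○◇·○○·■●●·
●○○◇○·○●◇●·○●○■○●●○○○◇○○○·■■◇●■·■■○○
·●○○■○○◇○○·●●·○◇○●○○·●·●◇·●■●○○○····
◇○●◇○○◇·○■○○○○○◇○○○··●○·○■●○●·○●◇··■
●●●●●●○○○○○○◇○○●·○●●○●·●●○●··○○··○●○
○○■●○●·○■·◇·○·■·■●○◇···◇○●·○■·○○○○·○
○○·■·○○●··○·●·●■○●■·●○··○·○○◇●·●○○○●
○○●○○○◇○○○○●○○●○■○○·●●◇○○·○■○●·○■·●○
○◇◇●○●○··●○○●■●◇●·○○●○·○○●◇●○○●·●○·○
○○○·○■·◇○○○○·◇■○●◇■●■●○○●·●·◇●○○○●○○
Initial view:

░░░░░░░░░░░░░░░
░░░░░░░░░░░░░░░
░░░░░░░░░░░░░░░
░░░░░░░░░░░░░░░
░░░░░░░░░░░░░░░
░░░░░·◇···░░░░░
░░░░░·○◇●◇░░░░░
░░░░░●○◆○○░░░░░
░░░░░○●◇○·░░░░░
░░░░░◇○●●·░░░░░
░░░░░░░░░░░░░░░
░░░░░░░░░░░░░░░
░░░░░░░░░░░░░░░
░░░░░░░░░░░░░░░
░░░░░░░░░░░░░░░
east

░░░░░░░░░░░░░░░
░░░░░░░░░░░░░░░
░░░░░░░░░░░░░░░
░░░░░░░░░░░░░░░
░░░░░░░░░░░░░░░
░░░░·◇···●░░░░░
░░░░·○◇●◇·░░░░░
░░░░●○·◆○●░░░░░
░░░░○●◇○··░░░░░
░░░░◇○●●··░░░░░
░░░░░░░░░░░░░░░
░░░░░░░░░░░░░░░
░░░░░░░░░░░░░░░
░░░░░░░░░░░░░░░
░░░░░░░░░░░░░░░

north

░░░░░░░░░░░░░░░
░░░░░░░░░░░░░░░
░░░░░░░░░░░░░░░
░░░░░░░░░░░░░░░
░░░░░░░░░░░░░░░
░░░░░·◇○○◇░░░░░
░░░░·◇···●░░░░░
░░░░·○◇◆◇·░░░░░
░░░░●○·○○●░░░░░
░░░░○●◇○··░░░░░
░░░░◇○●●··░░░░░
░░░░░░░░░░░░░░░
░░░░░░░░░░░░░░░
░░░░░░░░░░░░░░░
░░░░░░░░░░░░░░░

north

░░░░░░░░░░░░░░░
░░░░░░░░░░░░░░░
░░░░░░░░░░░░░░░
░░░░░░░░░░░░░░░
░░░░░░░░░░░░░░░
░░░░░○■○○●░░░░░
░░░░░·◇○○◇░░░░░
░░░░·◇·◆·●░░░░░
░░░░·○◇●◇·░░░░░
░░░░●○·○○●░░░░░
░░░░○●◇○··░░░░░
░░░░◇○●●··░░░░░
░░░░░░░░░░░░░░░
░░░░░░░░░░░░░░░
░░░░░░░░░░░░░░░

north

░░░░░░░░░░░░░░░
░░░░░░░░░░░░░░░
░░░░░░░░░░░░░░░
░░░░░░░░░░░░░░░
░░░░░░░░░░░░░░░
░░░░░·○○·●░░░░░
░░░░░○■○○●░░░░░
░░░░░·◇◆○◇░░░░░
░░░░·◇···●░░░░░
░░░░·○◇●◇·░░░░░
░░░░●○·○○●░░░░░
░░░░○●◇○··░░░░░
░░░░◇○●●··░░░░░
░░░░░░░░░░░░░░░
░░░░░░░░░░░░░░░

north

░░░░░░░░░░░░░░░
░░░░░░░░░░░░░░░
░░░░░░░░░░░░░░░
░░░░░░░░░░░░░░░
░░░░░░░░░░░░░░░
░░░░░○○◇○·░░░░░
░░░░░·○○·●░░░░░
░░░░░○■◆○●░░░░░
░░░░░·◇○○◇░░░░░
░░░░·◇···●░░░░░
░░░░·○◇●◇·░░░░░
░░░░●○·○○●░░░░░
░░░░○●◇○··░░░░░
░░░░◇○●●··░░░░░
░░░░░░░░░░░░░░░

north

░░░░░░░░░░░░░░░
░░░░░░░░░░░░░░░
░░░░░░░░░░░░░░░
░░░░░░░░░░░░░░░
░░░░░░░░░░░░░░░
░░░░░◇·○■○░░░░░
░░░░░○○◇○·░░░░░
░░░░░·○◆·●░░░░░
░░░░░○■○○●░░░░░
░░░░░·◇○○◇░░░░░
░░░░·◇···●░░░░░
░░░░·○◇●◇·░░░░░
░░░░●○·○○●░░░░░
░░░░○●◇○··░░░░░
░░░░◇○●●··░░░░░

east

░░░░░░░░░░░░░░░
░░░░░░░░░░░░░░░
░░░░░░░░░░░░░░░
░░░░░░░░░░░░░░░
░░░░░░░░░░░░░░░
░░░░◇·○■○●░░░░░
░░░░○○◇○·○░░░░░
░░░░·○○◆●○░░░░░
░░░░○■○○●■░░░░░
░░░░·◇○○◇◇░░░░░
░░░·◇···●░░░░░░
░░░·○◇●◇·░░░░░░
░░░●○·○○●░░░░░░
░░░○●◇○··░░░░░░
░░░◇○●●··░░░░░░

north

░░░░░░░░░░░░░░░
░░░░░░░░░░░░░░░
░░░░░░░░░░░░░░░
░░░░░░░░░░░░░░░
░░░░░░░░░░░░░░░
░░░░░◇●·○·░░░░░
░░░░◇·○■○●░░░░░
░░░░○○◇◆·○░░░░░
░░░░·○○·●○░░░░░
░░░░○■○○●■░░░░░
░░░░·◇○○◇◇░░░░░
░░░·◇···●░░░░░░
░░░·○◇●◇·░░░░░░
░░░●○·○○●░░░░░░
░░░○●◇○··░░░░░░

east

░░░░░░░░░░░░░░░
░░░░░░░░░░░░░░░
░░░░░░░░░░░░░░░
░░░░░░░░░░░░░░░
░░░░░░░░░░░░░░░
░░░░◇●·○·○░░░░░
░░░◇·○■○●○░░░░░
░░░○○◇○◆○○░░░░░
░░░·○○·●○○░░░░░
░░░○■○○●■○░░░░░
░░░·◇○○◇◇░░░░░░
░░·◇···●░░░░░░░
░░·○◇●◇·░░░░░░░
░░●○·○○●░░░░░░░
░░○●◇○··░░░░░░░

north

░░░░░░░░░░░░░░░
░░░░░░░░░░░░░░░
░░░░░░░░░░░░░░░
░░░░░░░░░░░░░░░
░░░░░░░░░░░░░░░
░░░░░◇■○◇·░░░░░
░░░░◇●·○·○░░░░░
░░░◇·○■◆●○░░░░░
░░░○○◇○·○○░░░░░
░░░·○○·●○○░░░░░
░░░○■○○●■○░░░░░
░░░·◇○○◇◇░░░░░░
░░·◇···●░░░░░░░
░░·○◇●◇·░░░░░░░
░░●○·○○●░░░░░░░

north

░░░░░░░░░░░░░░░
░░░░░░░░░░░░░░░
░░░░░░░░░░░░░░░
░░░░░░░░░░░░░░░
░░░░░░░░░░░░░░░
░░░░░●··■○░░░░░
░░░░░◇■○◇·░░░░░
░░░░◇●·◆·○░░░░░
░░░◇·○■○●○░░░░░
░░░○○◇○·○○░░░░░
░░░·○○·●○○░░░░░
░░░○■○○●■○░░░░░
░░░·◇○○◇◇░░░░░░
░░·◇···●░░░░░░░
░░·○◇●◇·░░░░░░░

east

░░░░░░░░░░░░░░░
░░░░░░░░░░░░░░░
░░░░░░░░░░░░░░░
░░░░░░░░░░░░░░░
░░░░░░░░░░░░░░░
░░░░●··■○●░░░░░
░░░░◇■○◇·○░░░░░
░░░◇●·○◆○■░░░░░
░░◇·○■○●○·░░░░░
░░○○◇○·○○●░░░░░
░░·○○·●○○░░░░░░
░░○■○○●■○░░░░░░
░░·◇○○◇◇░░░░░░░
░·◇···●░░░░░░░░
░·○◇●◇·░░░░░░░░

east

░░░░░░░░░░░░░░░
░░░░░░░░░░░░░░░
░░░░░░░░░░░░░░░
░░░░░░░░░░░░░░░
░░░░░░░░░░░░░░░
░░░●··■○●●░░░░░
░░░◇■○◇·○○░░░░░
░░◇●·○·◆■·░░░░░
░◇·○■○●○·◇░░░░░
░○○◇○·○○●·░░░░░
░·○○·●○○░░░░░░░
░○■○○●■○░░░░░░░
░·◇○○◇◇░░░░░░░░
·◇···●░░░░░░░░░
·○◇●◇·░░░░░░░░░

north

■■■■■■■■■■■■■■■
░░░░░░░░░░░░░░░
░░░░░░░░░░░░░░░
░░░░░░░░░░░░░░░
░░░░░░░░░░░░░░░
░░░░░●○·○○░░░░░
░░░●··■○●●░░░░░
░░░◇■○◇◆○○░░░░░
░░◇●·○·○■·░░░░░
░◇·○■○●○·◇░░░░░
░○○◇○·○○●·░░░░░
░·○○·●○○░░░░░░░
░○■○○●■○░░░░░░░
░·◇○○◇◇░░░░░░░░
·◇···●░░░░░░░░░

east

■■■■■■■■■■■■■■■
░░░░░░░░░░░░░░░
░░░░░░░░░░░░░░░
░░░░░░░░░░░░░░░
░░░░░░░░░░░░░░░
░░░░●○·○○◇░░░░░
░░●··■○●●◇░░░░░
░░◇■○◇·◆○○░░░░░
░◇●·○·○■·○░░░░░
◇·○■○●○·◇○░░░░░
○○◇○·○○●·░░░░░░
·○○·●○○░░░░░░░░
○■○○●■○░░░░░░░░
·◇○○◇◇░░░░░░░░░
◇···●░░░░░░░░░░

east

■■■■■■■■■■■■■■■
░░░░░░░░░░░░░░░
░░░░░░░░░░░░░░░
░░░░░░░░░░░░░░░
░░░░░░░░░░░░░░░
░░░●○·○○◇○░░░░░
░●··■○●●◇○░░░░░
░◇■○◇·○◆○●░░░░░
◇●·○·○■·○●░░░░░
·○■○●○·◇○○░░░░░
○◇○·○○●·░░░░░░░
○○·●○○░░░░░░░░░
■○○●■○░░░░░░░░░
◇○○◇◇░░░░░░░░░░
···●░░░░░░░░░░░

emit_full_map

░░░░░●○·○○◇○
░░░●··■○●●◇○
░░░◇■○◇·○◆○●
░░◇●·○·○■·○●
░◇·○■○●○·◇○○
░○○◇○·○○●·░░
░·○○·●○○░░░░
░○■○○●■○░░░░
░·◇○○◇◇░░░░░
·◇···●░░░░░░
·○◇●◇·░░░░░░
●○·○○●░░░░░░
○●◇○··░░░░░░
◇○●●··░░░░░░
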